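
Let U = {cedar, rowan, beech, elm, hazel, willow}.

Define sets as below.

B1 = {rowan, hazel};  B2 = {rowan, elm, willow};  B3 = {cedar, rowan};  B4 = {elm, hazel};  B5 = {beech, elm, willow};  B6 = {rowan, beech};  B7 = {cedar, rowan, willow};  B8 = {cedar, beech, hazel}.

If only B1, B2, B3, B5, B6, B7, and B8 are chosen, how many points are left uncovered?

0

Union of B1, B2, B3, B5, B6, B7, B8 = {cedar, rowan, beech, elm, hazel, willow} — that's every point, so 0 are uncovered.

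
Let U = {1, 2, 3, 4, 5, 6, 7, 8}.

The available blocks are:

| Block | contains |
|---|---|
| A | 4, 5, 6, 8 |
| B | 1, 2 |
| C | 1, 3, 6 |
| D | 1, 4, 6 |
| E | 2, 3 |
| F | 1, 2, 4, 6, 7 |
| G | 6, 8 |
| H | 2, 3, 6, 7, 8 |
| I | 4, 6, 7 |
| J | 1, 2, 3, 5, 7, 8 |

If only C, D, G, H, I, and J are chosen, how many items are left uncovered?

0

Union of C, D, G, H, I, J = {1, 2, 3, 4, 5, 6, 7, 8} — that's every item, so 0 are uncovered.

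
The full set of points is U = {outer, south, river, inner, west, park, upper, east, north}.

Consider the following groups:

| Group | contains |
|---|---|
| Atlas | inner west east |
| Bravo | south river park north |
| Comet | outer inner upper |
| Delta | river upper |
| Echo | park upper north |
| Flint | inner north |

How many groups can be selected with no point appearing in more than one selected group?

Delta, Flint are pairwise disjoint (Delta={river,upper}; Flint={inner,north}).
Every remaining group overlaps one of these, and no 3 of the listed groups are pairwise disjoint, so 2 is the maximum.

2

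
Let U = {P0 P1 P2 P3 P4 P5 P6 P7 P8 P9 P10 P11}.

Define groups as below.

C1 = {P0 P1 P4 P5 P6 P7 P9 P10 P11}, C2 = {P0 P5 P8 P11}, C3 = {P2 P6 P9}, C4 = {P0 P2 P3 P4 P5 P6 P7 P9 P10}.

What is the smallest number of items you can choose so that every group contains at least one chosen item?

2

Take H = {P0, P2}. Each listed group contains at least one of these, so H is a hitting set of size 2.
The groups C2, C3 are pairwise disjoint, so any hitting set needs a separate item for each — at least 2. Hence 2 is optimal.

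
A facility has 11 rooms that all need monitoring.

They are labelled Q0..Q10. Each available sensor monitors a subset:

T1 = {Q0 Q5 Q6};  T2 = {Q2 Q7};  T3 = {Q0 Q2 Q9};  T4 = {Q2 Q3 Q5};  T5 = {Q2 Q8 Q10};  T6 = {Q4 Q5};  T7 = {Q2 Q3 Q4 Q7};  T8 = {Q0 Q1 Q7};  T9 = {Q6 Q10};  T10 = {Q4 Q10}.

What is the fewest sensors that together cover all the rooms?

T1 and T3 and T5 and T7 and T8 together: T1 ∪ T3 ∪ T5 ∪ T7 ∪ T8 = {Q0, Q1, Q2, Q3, Q4, Q5, Q6, Q7, Q8, Q9, Q10} — every room is covered.
No 4 of the 10 sensors cover everything (all 210 combinations miss at least one room), so 5 is optimal.

5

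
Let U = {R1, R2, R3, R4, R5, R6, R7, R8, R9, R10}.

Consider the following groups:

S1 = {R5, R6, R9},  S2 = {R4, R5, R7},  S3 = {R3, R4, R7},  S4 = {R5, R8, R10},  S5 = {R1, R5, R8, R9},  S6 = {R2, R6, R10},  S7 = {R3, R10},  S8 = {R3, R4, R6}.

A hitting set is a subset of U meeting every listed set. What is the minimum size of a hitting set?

H = {R4, R5, R10} meets every group (each contains at least one member of H), and |H| = 3.
The groups S3, S5, S6 are pairwise disjoint, so any hitting set needs a separate item for each — at least 3. Hence 3 is optimal.

3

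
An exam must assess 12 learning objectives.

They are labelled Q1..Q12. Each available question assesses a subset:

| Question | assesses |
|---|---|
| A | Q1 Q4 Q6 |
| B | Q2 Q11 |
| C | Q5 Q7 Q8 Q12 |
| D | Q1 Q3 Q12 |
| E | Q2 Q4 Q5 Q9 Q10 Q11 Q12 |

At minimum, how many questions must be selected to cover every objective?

Take {A, C, D, E}. Their union is {Q1, Q2, Q3, Q4, Q5, Q6, Q7, Q8, Q9, Q10, Q11, Q12}, which is all 12 objectives.
Only E contains Q9, so E is forced; the remaining 5 objectives need at least 3 more questions (each remaining question adds at most 2) — so at least 4 questions are needed, and 4 is optimal.

4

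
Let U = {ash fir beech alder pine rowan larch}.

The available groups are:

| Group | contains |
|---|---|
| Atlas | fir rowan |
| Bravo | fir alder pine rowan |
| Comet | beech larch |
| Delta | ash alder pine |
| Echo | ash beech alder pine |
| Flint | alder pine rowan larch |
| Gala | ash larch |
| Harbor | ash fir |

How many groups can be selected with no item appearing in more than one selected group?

3

Atlas, Comet, Delta are pairwise disjoint (Atlas={fir,rowan}; Comet={beech,larch}; Delta={ash,alder,pine}).
Every remaining group overlaps one of these, and no 4 of the listed groups are pairwise disjoint, so 3 is the maximum.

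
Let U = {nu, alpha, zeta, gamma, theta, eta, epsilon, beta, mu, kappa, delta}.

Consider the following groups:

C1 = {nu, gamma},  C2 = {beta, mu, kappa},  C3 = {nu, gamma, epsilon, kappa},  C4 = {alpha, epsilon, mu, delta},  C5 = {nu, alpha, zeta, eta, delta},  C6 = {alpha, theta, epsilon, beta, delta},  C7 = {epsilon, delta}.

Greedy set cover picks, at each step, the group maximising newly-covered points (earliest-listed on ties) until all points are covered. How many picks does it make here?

4

Greedy: pick C5 (covers 5 new) → pick C2 (covers 3 new) → pick C3 (covers 2 new) → pick C6 (covers 1 new). Total picks: 4.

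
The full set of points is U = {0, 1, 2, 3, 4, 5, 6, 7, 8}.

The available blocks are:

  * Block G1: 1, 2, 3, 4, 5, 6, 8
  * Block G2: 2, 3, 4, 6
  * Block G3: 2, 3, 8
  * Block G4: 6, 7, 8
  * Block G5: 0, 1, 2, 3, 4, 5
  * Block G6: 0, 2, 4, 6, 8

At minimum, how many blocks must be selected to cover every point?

Take {G4, G5}. Their union is {0, 1, 2, 3, 4, 5, 6, 7, 8}, which is all 9 points.
No single block has all 9 points (the largest, G1, has 7), so 2 is optimal.

2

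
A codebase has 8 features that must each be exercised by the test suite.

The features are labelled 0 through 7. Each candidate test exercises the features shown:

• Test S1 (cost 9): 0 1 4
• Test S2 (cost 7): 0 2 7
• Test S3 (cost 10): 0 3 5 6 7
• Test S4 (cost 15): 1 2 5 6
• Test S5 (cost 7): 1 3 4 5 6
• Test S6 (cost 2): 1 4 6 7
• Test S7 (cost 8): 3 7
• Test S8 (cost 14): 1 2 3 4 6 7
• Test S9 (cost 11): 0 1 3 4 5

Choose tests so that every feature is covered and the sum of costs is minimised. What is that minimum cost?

14

S2, S5 together cover every feature (S2 ∪ S5 = {0, 1, 2, 3, 4, 5, 6, 7}); total cost 7 + 7 = 14.
The greedy pick S6, S3, S2 costs 19; no covering selection beats 14.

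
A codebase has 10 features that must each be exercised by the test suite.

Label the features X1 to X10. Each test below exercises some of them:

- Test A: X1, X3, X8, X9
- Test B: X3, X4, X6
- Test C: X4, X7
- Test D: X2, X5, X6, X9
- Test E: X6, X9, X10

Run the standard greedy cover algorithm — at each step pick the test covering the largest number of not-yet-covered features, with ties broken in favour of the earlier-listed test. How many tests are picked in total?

4

Greedy: pick A (covers 4 new) → pick D (covers 3 new) → pick C (covers 2 new) → pick E (covers 1 new). Total picks: 4.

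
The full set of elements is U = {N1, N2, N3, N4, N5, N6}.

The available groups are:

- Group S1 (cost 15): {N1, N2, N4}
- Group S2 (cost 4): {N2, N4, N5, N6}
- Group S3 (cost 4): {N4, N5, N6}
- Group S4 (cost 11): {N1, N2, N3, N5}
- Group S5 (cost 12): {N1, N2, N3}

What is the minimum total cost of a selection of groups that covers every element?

15

S3, S4 together cover every element (S3 ∪ S4 = {N1, N2, N3, N4, N5, N6}); total cost 4 + 11 = 15.
No covering selection has total cost below 15.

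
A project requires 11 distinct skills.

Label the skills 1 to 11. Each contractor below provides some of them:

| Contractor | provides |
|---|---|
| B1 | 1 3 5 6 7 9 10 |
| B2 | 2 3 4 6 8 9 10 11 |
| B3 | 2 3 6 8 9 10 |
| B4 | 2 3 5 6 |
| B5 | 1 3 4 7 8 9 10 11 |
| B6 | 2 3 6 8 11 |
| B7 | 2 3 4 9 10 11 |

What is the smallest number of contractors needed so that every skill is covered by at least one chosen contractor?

Take {B4, B5}. Their union is {1, 2, 3, 4, 5, 6, 7, 8, 9, 10, 11}, which is all 11 skills.
No single contractor has all 11 skills (the largest, B2, has 8), so 2 is optimal.

2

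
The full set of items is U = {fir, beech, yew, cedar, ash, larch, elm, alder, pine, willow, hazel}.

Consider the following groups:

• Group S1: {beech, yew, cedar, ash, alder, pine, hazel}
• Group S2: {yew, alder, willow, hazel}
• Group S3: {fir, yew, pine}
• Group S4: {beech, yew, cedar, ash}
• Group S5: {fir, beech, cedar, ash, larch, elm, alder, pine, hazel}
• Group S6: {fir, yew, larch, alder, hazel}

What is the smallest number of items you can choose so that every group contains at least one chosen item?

The 2 items {yew, larch} hit every group.
No single item lies in every group, so at least 2 are needed and 2 is optimal.

2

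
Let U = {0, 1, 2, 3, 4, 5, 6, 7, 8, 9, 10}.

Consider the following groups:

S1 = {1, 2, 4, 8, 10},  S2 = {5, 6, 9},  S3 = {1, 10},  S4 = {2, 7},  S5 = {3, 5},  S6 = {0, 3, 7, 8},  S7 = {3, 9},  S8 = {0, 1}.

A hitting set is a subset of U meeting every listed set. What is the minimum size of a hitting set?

4

The 4 items {1, 3, 5, 7} hit every group.
No choice of 3 items meets every group, so 4 is the minimum.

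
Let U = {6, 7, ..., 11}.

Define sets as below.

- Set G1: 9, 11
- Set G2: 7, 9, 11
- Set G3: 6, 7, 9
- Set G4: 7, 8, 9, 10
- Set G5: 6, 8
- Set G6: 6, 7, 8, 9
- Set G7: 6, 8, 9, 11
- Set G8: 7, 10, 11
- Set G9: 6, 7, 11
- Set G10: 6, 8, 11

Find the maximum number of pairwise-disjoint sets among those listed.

G2, G5 are pairwise disjoint (G2={7,9,11}; G5={6,8}).
Every remaining set overlaps one of these, and no 3 of the listed sets are pairwise disjoint, so 2 is the maximum.

2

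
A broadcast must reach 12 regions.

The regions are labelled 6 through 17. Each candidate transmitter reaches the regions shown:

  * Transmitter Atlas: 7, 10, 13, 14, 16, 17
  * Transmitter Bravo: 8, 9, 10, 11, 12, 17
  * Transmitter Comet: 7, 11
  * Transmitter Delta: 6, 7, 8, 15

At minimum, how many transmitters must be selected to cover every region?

Atlas and Bravo and Delta together: Atlas ∪ Bravo ∪ Delta = {6, 7, 8, 9, 10, 11, 12, 13, 14, 15, 16, 17} — every region is covered.
Only Delta contains 6, so Delta is forced; the remaining 8 regions need at least 2 more transmitters (each remaining transmitter adds at most 5) — so at least 3 transmitters are needed, and 3 is optimal.

3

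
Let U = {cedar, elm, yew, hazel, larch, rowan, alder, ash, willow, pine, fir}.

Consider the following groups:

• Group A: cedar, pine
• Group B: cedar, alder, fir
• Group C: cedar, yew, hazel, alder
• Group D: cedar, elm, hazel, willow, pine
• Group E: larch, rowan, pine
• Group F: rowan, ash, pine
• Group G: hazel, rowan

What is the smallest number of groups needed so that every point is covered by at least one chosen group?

B and C and D and E and F together: B ∪ C ∪ D ∪ E ∪ F = {cedar, elm, yew, hazel, larch, rowan, alder, ash, willow, pine, fir} — every point is covered.
No 4 of the 7 groups cover everything (all 35 combinations miss at least one point), so 5 is optimal.

5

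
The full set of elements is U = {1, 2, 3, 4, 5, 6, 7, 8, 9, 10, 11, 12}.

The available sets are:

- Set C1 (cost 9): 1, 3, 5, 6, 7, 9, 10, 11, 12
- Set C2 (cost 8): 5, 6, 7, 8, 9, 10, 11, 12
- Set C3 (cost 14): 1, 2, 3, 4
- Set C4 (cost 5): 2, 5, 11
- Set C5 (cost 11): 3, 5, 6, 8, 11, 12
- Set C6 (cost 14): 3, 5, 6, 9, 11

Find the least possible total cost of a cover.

22

C2, C3 together cover every element (C2 ∪ C3 = {1, 2, 3, 4, 5, 6, 7, 8, 9, 10, 11, 12}); total cost 8 + 14 = 22.
The greedy pick C1, C4, C2, C3 costs 36; no covering selection beats 22.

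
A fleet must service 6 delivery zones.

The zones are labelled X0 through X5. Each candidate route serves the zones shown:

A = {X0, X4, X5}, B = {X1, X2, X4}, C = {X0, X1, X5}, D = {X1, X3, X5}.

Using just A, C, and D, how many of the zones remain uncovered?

1

Union of A, C, D = {X0, X1, X3, X4, X5}.
Not covered: X2 — 1 zone.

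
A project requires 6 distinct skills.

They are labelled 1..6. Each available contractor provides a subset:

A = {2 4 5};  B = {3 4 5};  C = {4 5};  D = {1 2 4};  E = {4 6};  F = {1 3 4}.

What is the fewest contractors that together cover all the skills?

3

Take {A, E, F}. Their union is {1, 2, 3, 4, 5, 6}, which is all 6 skills.
Only E contains 6, so E is forced; the remaining 4 skills need at least 2 more contractors (each remaining contractor adds at most 2) — so at least 3 contractors are needed, and 3 is optimal.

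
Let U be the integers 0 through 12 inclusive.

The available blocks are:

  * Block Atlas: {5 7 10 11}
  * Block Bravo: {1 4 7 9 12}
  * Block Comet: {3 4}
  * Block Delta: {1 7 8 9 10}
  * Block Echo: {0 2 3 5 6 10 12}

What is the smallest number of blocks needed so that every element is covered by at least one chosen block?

4

Atlas, Comet, Delta, and Echo cover everything between them: the union {0, 1, 2, 3, 4, 5, 6, 7, 8, 9, 10, 11, 12} is all of U.
No 3 of the 5 blocks cover everything (all 10 combinations miss at least one element), so 4 is optimal.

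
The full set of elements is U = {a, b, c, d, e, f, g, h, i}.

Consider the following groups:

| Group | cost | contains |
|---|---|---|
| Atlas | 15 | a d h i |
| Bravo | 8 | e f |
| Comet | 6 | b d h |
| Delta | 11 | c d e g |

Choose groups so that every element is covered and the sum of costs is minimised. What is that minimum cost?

Atlas, Bravo, Comet, Delta together cover every element (Atlas ∪ Bravo ∪ Comet ∪ Delta = {a, b, c, d, e, f, g, h, i}); total cost 15 + 8 + 6 + 11 = 40.
No covering selection has total cost below 40.

40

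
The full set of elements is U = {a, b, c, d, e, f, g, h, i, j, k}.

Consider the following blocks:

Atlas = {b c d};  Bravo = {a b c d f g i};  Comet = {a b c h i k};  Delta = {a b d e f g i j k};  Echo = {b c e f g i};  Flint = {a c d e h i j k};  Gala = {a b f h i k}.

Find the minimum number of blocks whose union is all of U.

Take {Bravo, Flint}. Their union is {a, b, c, d, e, f, g, h, i, j, k}, which is all 11 elements.
No single block has all 11 elements (the largest, Delta, has 9), so 2 is optimal.

2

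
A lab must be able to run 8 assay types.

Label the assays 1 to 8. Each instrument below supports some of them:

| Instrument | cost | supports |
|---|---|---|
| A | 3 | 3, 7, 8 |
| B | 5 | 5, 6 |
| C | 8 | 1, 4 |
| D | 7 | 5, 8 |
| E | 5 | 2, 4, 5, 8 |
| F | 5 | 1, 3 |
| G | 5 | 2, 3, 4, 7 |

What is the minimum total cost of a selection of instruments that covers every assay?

A, B, E, F together cover every assay (A ∪ B ∪ E ∪ F = {1, 2, 3, 4, 5, 6, 7, 8}); total cost 3 + 5 + 5 + 5 = 18.
No covering selection has total cost below 18.

18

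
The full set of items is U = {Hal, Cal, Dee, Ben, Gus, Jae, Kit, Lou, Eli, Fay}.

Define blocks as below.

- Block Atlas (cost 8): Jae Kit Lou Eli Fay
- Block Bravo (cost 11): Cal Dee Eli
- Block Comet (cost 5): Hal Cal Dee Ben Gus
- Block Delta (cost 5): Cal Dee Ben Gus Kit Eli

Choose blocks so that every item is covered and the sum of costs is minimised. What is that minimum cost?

Atlas, Comet together cover every item (Atlas ∪ Comet = {Hal, Cal, Dee, Ben, Gus, Jae, Kit, Lou, Eli, Fay}); total cost 8 + 5 = 13.
The greedy pick Delta, Atlas, Comet costs 18; no covering selection beats 13.

13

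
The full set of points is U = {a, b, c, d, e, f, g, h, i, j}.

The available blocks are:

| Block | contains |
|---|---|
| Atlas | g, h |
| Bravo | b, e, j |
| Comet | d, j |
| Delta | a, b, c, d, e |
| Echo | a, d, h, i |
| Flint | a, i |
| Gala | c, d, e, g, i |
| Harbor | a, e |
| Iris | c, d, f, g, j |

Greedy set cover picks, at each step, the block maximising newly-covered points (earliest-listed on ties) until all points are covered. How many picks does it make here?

3

Greedy: pick Delta (covers 5 new) → pick Iris (covers 3 new) → pick Echo (covers 2 new). Total picks: 3.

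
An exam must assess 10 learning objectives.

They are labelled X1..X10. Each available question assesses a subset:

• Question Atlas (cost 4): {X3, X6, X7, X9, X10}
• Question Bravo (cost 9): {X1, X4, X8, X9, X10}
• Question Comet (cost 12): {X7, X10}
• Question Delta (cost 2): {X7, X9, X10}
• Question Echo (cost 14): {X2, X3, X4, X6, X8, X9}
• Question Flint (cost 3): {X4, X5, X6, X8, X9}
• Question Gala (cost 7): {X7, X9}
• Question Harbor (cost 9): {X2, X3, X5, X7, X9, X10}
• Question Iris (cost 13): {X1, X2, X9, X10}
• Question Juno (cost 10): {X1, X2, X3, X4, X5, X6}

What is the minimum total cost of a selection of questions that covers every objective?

Delta, Flint, Juno together cover every objective (Delta ∪ Flint ∪ Juno = {X1, X2, X3, X4, X5, X6, X7, X8, X9, X10}); total cost 2 + 3 + 10 = 15.
No covering selection has total cost below 15.

15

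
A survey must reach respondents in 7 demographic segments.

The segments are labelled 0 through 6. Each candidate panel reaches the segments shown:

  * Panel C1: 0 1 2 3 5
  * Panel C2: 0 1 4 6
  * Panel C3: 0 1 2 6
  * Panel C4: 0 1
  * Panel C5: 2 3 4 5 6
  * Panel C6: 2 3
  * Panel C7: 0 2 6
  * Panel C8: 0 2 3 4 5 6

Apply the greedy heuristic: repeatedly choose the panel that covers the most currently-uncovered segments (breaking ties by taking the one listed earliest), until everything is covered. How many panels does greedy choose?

Greedy: pick C8 (covers 6 new) → pick C1 (covers 1 new). Total picks: 2.

2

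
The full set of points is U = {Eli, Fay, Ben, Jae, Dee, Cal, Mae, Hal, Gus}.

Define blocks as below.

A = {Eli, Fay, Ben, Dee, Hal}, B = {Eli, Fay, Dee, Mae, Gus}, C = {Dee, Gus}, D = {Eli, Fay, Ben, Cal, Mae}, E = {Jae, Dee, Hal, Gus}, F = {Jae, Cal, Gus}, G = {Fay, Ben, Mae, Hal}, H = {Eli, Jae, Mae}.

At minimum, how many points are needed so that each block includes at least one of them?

Take T = {Ben, Mae, Gus}. Each listed block contains at least one of these, so T is a hitting set of size 3.
No choice of 2 points meets every block, so 3 is the minimum.

3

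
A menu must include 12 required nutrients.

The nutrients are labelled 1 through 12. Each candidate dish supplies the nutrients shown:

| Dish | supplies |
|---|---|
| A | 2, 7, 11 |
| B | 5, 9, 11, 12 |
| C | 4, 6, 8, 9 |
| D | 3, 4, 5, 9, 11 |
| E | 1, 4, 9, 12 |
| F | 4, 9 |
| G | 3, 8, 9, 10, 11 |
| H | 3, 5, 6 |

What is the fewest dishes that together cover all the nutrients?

A and E and G and H together: A ∪ E ∪ G ∪ H = {1, 2, 3, 4, 5, 6, 7, 8, 9, 10, 11, 12} — every nutrient is covered.
Only A contains 2, so A is forced; the remaining 9 nutrients need at least 3 more dishes (each remaining dish adds at most 4) — so at least 4 dishes are needed, and 4 is optimal.

4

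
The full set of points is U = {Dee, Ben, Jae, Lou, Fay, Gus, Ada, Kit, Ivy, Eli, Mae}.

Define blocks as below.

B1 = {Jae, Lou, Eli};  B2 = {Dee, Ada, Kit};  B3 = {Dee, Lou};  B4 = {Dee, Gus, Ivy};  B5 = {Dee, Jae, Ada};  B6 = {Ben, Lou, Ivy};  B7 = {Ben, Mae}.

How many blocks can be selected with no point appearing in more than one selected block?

3

B1, B2, B7 are pairwise disjoint (B1={Jae,Lou,Eli}; B2={Dee,Ada,Kit}; B7={Ben,Mae}).
Every remaining block overlaps one of these, and no 4 of the listed blocks are pairwise disjoint, so 3 is the maximum.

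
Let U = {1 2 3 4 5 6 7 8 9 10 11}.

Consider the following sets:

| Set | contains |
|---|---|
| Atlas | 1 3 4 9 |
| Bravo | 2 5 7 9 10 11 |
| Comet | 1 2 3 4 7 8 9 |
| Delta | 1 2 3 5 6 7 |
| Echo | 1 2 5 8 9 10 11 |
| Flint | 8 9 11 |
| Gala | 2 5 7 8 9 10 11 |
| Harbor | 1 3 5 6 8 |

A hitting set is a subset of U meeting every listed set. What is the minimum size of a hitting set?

2

Take H = {1, 11}. Each listed set contains at least one of these, so H is a hitting set of size 2.
The sets Delta, Flint are pairwise disjoint, so any hitting set needs a separate item for each — at least 2. Hence 2 is optimal.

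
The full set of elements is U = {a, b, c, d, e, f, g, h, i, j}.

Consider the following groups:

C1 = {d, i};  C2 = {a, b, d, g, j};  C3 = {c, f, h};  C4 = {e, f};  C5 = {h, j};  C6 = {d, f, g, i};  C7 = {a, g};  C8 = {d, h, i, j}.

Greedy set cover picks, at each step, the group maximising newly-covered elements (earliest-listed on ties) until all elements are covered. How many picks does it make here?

Greedy: pick C2 (covers 5 new) → pick C3 (covers 3 new) → pick C1 (covers 1 new) → pick C4 (covers 1 new). Total picks: 4.

4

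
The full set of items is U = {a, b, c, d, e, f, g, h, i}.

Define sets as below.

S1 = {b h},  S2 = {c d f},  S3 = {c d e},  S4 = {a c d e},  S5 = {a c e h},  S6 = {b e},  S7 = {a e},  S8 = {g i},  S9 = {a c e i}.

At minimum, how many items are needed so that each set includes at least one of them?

The 4 items {b, c, e, g} hit every set.
The sets S1, S2, S7, S8 are pairwise disjoint, so any hitting set needs a separate item for each — at least 4. Hence 4 is optimal.

4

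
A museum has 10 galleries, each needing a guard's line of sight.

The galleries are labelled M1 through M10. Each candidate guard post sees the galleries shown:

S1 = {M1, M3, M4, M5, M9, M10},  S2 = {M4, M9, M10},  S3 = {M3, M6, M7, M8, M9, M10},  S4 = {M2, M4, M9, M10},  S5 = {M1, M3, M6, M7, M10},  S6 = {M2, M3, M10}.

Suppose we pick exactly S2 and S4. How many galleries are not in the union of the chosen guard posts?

Union of S2, S4 = {M2, M4, M9, M10}.
Not covered: M1, M3, M5, M6, M7, M8 — 6 galleries.

6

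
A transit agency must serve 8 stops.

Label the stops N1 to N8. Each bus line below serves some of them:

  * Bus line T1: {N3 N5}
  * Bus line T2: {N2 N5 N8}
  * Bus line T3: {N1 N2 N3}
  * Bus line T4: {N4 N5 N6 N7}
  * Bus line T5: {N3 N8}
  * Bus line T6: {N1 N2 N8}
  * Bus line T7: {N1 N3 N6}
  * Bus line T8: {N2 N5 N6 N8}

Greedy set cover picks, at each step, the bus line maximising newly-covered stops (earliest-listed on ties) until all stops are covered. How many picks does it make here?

3

Greedy: pick T4 (covers 4 new) → pick T3 (covers 3 new) → pick T2 (covers 1 new). Total picks: 3.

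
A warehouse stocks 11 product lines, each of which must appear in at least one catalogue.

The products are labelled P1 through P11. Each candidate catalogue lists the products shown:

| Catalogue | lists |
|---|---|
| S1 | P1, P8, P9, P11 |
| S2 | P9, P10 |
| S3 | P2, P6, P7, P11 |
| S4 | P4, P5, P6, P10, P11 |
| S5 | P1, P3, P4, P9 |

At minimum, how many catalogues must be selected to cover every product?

Take {S1, S3, S4, S5}. Their union is {P1, P2, P3, P4, P5, P6, P7, P8, P9, P10, P11}, which is all 11 products.
No 3 of the 5 catalogues cover everything (all 10 combinations miss at least one product), so 4 is optimal.

4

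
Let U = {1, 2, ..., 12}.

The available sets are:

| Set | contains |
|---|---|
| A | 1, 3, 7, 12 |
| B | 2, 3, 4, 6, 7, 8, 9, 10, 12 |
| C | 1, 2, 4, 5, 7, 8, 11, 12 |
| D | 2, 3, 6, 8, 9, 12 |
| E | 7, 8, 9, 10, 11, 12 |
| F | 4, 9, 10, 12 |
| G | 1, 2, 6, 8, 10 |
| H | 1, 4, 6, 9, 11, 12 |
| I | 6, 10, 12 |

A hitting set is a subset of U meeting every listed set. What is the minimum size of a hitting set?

The 2 elements {6, 12} hit every set.
No single element lies in every set, so at least 2 are needed and 2 is optimal.

2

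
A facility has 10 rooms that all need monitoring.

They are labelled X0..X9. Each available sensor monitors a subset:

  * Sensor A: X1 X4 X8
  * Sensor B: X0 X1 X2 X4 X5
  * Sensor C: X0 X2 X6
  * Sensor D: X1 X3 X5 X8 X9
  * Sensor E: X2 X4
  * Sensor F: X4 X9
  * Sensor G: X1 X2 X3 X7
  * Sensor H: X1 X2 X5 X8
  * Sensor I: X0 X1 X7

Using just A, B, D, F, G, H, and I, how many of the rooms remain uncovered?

Union of A, B, D, F, G, H, I = {X0, X1, X2, X3, X4, X5, X7, X8, X9}.
Not covered: X6 — 1 room.

1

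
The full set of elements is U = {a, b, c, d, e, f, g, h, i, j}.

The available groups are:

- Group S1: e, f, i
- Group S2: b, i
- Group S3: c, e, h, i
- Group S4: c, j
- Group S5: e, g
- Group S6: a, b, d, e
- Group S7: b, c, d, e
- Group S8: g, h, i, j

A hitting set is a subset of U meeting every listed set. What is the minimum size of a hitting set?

Take T = {e, i, j}. Each listed group contains at least one of these, so T is a hitting set of size 3.
The groups S2, S4, S5 are pairwise disjoint, so any hitting set needs a separate element for each — at least 3. Hence 3 is optimal.

3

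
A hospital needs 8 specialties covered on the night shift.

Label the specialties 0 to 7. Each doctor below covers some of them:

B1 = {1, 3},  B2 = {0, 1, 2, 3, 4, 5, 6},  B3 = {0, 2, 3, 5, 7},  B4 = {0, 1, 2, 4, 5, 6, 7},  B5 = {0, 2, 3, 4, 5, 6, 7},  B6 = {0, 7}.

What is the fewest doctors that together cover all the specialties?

2

Take {B2, B5}. Their union is {0, 1, 2, 3, 4, 5, 6, 7}, which is all 8 specialties.
No single doctor has all 8 specialties (the largest, B2, has 7), so 2 is optimal.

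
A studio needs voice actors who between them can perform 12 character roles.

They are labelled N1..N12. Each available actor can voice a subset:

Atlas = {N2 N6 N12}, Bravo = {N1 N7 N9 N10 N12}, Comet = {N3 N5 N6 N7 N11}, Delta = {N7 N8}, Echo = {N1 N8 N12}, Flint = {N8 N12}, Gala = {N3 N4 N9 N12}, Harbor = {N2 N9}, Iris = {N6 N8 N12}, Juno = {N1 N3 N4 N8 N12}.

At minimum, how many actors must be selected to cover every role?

Bravo and Comet and Harbor and Juno together: Bravo ∪ Comet ∪ Harbor ∪ Juno = {N1, N2, N3, N4, N5, N6, N7, N8, N9, N10, N11, N12} — every role is covered.
No 3 of the 10 actors cover everything (all 120 combinations miss at least one role), so 4 is optimal.

4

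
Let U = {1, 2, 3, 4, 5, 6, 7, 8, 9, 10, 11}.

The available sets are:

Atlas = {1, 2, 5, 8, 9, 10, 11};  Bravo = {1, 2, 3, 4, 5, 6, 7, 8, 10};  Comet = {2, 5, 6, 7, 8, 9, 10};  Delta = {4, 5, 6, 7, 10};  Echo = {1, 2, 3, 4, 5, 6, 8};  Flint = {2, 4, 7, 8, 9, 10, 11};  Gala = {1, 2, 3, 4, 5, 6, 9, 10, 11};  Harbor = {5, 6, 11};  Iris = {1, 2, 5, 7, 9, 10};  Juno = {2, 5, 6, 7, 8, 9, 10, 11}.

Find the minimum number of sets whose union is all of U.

Take {Bravo, Gala}. Their union is {1, 2, 3, 4, 5, 6, 7, 8, 9, 10, 11}, which is all 11 elements.
No single set has all 11 elements (the largest, Bravo, has 9), so 2 is optimal.

2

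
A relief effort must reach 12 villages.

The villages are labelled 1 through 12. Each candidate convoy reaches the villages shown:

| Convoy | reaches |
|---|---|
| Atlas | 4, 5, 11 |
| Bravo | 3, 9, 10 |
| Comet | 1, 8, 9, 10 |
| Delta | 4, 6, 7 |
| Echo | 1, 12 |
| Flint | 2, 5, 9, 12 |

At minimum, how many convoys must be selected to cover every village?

Take {Atlas, Bravo, Comet, Delta, Flint}. Their union is {1, 2, 3, 4, 5, 6, 7, 8, 9, 10, 11, 12}, which is all 12 villages.
No 4 of the 6 convoys cover everything (all 15 combinations miss at least one village), so 5 is optimal.

5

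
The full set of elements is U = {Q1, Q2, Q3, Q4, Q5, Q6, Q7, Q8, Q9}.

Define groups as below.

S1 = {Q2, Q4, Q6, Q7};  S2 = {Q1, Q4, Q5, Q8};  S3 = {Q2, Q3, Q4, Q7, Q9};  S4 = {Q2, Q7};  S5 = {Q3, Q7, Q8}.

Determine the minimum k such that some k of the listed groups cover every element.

S1 and S2 and S3 together: S1 ∪ S2 ∪ S3 = {Q1, Q2, Q3, Q4, Q5, Q6, Q7, Q8, Q9} — every element is covered.
Only S2 contains Q1, so S2 is forced; the remaining 5 elements need at least 2 more groups (each remaining group adds at most 4) — so at least 3 groups are needed, and 3 is optimal.

3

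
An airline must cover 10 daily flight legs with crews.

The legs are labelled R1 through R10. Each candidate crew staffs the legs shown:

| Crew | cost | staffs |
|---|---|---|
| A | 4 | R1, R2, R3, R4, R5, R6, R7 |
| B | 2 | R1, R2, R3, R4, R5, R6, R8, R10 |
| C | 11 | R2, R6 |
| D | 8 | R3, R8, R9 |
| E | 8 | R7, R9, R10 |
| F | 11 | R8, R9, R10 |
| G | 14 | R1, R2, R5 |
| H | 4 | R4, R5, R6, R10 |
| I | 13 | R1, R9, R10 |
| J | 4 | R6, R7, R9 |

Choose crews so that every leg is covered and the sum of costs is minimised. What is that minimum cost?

6

B, J together cover every leg (B ∪ J = {R1, R2, R3, R4, R5, R6, R7, R8, R9, R10}); total cost 2 + 4 = 6.
No covering selection has total cost below 6.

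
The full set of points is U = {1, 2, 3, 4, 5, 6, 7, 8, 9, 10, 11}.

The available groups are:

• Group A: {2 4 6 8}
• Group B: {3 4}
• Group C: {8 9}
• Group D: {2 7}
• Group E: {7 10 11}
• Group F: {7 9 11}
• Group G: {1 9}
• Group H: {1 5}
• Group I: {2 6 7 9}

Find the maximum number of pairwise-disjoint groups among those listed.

B, C, D, H are pairwise disjoint (B={3,4}; C={8,9}; D={2,7}; H={1,5}).
Every remaining group overlaps one of these, and no 5 of the listed groups are pairwise disjoint, so 4 is the maximum.

4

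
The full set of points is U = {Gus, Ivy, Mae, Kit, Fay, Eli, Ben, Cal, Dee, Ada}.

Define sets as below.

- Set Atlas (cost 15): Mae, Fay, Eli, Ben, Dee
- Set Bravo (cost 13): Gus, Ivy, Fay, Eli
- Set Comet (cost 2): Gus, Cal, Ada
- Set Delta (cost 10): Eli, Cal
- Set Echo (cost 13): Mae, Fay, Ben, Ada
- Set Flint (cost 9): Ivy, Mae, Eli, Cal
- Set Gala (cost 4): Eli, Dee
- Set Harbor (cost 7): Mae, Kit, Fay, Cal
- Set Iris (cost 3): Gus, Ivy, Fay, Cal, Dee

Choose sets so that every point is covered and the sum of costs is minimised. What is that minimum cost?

Echo, Gala, Harbor, Iris together cover every point (Echo ∪ Gala ∪ Harbor ∪ Iris = {Gus, Ivy, Mae, Kit, Fay, Eli, Ben, Cal, Dee, Ada}); total cost 13 + 4 + 7 + 3 = 27.
The greedy pick Iris, Comet, Harbor, Gala, Echo costs 29; no covering selection beats 27.

27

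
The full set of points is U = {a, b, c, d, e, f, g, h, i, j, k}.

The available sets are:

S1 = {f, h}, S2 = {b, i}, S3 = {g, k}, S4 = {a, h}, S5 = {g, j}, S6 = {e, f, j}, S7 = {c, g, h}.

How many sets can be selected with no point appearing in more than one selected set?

4

S2, S3, S4, S6 are pairwise disjoint (S2={b,i}; S3={g,k}; S4={a,h}; S6={e,f,j}).
Every remaining set overlaps one of these, and no 5 of the listed sets are pairwise disjoint, so 4 is the maximum.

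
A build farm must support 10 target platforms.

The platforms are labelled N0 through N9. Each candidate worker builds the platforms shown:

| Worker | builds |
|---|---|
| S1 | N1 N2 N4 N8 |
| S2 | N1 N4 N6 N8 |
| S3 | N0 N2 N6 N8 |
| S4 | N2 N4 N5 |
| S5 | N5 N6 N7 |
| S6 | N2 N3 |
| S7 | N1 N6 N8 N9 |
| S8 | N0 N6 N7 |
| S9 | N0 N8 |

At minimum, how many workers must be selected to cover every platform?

4

S4 and S6 and S7 and S8 together: S4 ∪ S6 ∪ S7 ∪ S8 = {N0, N1, N2, N3, N4, N5, N6, N7, N8, N9} — every platform is covered.
No 3 of the 9 workers cover everything (all 84 combinations miss at least one platform), so 4 is optimal.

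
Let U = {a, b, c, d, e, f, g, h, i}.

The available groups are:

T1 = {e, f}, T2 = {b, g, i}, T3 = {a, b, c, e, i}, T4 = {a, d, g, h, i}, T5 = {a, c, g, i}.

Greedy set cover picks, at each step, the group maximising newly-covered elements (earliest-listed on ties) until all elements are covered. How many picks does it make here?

Greedy: pick T3 (covers 5 new) → pick T4 (covers 3 new) → pick T1 (covers 1 new). Total picks: 3.

3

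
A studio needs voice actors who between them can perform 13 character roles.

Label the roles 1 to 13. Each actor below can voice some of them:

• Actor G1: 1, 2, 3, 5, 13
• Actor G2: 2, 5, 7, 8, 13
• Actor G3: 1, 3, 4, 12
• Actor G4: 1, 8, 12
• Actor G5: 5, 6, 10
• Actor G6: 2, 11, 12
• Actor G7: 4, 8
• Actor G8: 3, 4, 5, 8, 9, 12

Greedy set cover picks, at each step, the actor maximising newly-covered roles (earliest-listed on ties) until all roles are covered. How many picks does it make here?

Greedy: pick G8 (covers 6 new) → pick G1 (covers 3 new) → pick G5 (covers 2 new) → pick G2 (covers 1 new) → pick G6 (covers 1 new). Total picks: 5.

5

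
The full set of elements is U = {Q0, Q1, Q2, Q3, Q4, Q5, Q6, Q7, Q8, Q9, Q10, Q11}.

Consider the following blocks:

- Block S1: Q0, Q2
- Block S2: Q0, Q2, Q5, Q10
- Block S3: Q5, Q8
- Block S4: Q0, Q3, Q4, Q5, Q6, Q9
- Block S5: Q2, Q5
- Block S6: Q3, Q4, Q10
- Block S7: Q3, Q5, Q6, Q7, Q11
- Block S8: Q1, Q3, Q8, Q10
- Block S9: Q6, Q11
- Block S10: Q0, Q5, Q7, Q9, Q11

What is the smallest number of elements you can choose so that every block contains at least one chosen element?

4

Take H = {Q2, Q5, Q10, Q11}. Each listed block contains at least one of these, so H is a hitting set of size 4.
The blocks S1, S3, S6, S9 are pairwise disjoint, so any hitting set needs a separate element for each — at least 4. Hence 4 is optimal.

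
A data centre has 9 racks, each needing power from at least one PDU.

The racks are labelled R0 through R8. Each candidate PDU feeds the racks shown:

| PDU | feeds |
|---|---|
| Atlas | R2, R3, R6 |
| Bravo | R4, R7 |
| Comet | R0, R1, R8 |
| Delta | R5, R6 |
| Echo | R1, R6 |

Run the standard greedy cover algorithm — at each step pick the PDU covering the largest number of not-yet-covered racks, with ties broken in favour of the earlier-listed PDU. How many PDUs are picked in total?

Greedy: pick Atlas (covers 3 new) → pick Comet (covers 3 new) → pick Bravo (covers 2 new) → pick Delta (covers 1 new). Total picks: 4.

4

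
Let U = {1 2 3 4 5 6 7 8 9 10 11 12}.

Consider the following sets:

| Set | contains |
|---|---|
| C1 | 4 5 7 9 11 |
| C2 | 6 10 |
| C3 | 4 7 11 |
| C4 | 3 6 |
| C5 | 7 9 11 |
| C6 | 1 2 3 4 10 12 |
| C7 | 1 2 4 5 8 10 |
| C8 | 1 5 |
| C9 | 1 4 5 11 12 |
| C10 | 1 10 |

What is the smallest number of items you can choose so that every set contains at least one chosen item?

3

The 3 items {1, 6, 7} hit every set.
The sets C4, C5, C7 are pairwise disjoint, so any hitting set needs a separate item for each — at least 3. Hence 3 is optimal.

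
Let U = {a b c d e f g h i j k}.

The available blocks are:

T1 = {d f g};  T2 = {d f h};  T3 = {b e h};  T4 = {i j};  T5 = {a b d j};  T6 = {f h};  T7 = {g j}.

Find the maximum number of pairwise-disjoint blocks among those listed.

T1, T3, T4 are pairwise disjoint (T1={d,f,g}; T3={b,e,h}; T4={i,j}).
Every remaining block overlaps one of these, and no 4 of the listed blocks are pairwise disjoint, so 3 is the maximum.

3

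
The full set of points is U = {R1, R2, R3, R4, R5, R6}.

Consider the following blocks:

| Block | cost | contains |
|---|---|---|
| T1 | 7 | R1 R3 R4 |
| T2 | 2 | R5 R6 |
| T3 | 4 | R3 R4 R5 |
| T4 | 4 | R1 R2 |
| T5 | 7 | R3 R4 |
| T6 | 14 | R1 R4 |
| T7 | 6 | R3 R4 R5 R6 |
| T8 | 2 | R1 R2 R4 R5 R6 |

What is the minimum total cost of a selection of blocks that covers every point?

T3, T8 together cover every point (T3 ∪ T8 = {R1, R2, R3, R4, R5, R6}); total cost 4 + 2 = 6.
No covering selection has total cost below 6.

6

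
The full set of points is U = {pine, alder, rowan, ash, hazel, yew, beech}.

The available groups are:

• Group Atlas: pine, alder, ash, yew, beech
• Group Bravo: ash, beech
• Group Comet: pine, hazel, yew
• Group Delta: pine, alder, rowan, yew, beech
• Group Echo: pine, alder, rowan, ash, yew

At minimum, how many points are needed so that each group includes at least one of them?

H = {yew, beech} meets every group (each contains at least one member of H), and |H| = 2.
The groups Bravo, Comet are pairwise disjoint, so any hitting set needs a separate point for each — at least 2. Hence 2 is optimal.

2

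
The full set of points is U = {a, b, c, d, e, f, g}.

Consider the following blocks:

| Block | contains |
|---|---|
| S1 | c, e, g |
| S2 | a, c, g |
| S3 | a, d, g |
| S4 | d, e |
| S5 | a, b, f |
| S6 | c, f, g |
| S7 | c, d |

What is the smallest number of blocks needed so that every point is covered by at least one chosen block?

S1 and S4 and S5 together: S1 ∪ S4 ∪ S5 = {a, b, c, d, e, f, g} — every point is covered.
Each block has at most 3 points, and 2·3 = 6 < 7 — so at least 3 blocks are needed, and 3 is optimal.

3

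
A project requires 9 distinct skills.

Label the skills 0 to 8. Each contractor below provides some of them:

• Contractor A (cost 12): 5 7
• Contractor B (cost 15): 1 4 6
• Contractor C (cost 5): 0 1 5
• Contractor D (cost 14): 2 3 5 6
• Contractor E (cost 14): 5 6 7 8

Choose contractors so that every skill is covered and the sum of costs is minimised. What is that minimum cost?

B, C, D, E together cover every skill (B ∪ C ∪ D ∪ E = {0, 1, 2, 3, 4, 5, 6, 7, 8}); total cost 15 + 5 + 14 + 14 = 48.
No covering selection has total cost below 48.

48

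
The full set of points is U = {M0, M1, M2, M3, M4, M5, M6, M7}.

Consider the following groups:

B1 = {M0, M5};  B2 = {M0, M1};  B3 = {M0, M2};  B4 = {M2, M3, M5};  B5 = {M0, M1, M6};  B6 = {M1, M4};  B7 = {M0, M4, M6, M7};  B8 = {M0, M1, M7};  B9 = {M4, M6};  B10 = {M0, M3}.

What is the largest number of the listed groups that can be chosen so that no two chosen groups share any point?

3

B4, B8, B9 are pairwise disjoint (B4={M2,M3,M5}; B8={M0,M1,M7}; B9={M4,M6}).
Every remaining group overlaps one of these, and no 4 of the listed groups are pairwise disjoint, so 3 is the maximum.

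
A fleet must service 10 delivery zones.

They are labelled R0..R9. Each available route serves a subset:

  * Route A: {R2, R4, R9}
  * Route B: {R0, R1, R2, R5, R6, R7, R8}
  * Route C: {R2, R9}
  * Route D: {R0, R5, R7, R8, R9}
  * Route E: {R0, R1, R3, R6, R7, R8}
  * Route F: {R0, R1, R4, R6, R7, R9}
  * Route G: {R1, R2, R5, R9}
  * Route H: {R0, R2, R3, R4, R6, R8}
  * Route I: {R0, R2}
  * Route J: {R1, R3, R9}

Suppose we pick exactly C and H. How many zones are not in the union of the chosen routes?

Union of C, H = {R0, R2, R3, R4, R6, R8, R9}.
Not covered: R1, R5, R7 — 3 zones.

3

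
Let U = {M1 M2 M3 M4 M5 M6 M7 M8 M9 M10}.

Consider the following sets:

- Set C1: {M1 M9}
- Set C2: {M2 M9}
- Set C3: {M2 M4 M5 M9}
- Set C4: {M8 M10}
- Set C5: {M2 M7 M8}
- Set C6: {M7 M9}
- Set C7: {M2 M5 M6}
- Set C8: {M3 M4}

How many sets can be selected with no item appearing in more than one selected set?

C1, C4, C7, C8 are pairwise disjoint (C1={M1,M9}; C4={M8,M10}; C7={M2,M5,M6}; C8={M3,M4}).
Every remaining set overlaps one of these, and no 5 of the listed sets are pairwise disjoint, so 4 is the maximum.

4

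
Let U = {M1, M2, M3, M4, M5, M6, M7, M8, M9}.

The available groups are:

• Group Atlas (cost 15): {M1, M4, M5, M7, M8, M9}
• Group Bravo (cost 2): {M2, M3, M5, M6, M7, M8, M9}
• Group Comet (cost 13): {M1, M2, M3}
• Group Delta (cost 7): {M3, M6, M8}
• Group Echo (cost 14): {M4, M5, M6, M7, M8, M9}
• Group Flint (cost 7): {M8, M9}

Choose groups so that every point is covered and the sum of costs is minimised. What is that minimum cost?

17

Atlas, Bravo together cover every point (Atlas ∪ Bravo = {M1, M2, M3, M4, M5, M6, M7, M8, M9}); total cost 15 + 2 = 17.
No covering selection has total cost below 17.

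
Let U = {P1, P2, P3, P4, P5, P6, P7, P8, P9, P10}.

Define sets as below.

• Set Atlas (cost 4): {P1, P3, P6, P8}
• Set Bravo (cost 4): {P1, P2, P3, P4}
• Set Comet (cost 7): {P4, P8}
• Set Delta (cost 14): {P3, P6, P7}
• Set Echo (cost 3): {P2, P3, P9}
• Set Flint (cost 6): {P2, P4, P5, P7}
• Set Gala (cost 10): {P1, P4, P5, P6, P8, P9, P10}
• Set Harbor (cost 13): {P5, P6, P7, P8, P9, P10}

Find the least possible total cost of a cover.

17

Bravo, Harbor together cover every point (Bravo ∪ Harbor = {P1, P2, P3, P4, P5, P6, P7, P8, P9, P10}); total cost 4 + 13 = 17.
The greedy pick Atlas, Echo, Flint, Gala costs 23; no covering selection beats 17.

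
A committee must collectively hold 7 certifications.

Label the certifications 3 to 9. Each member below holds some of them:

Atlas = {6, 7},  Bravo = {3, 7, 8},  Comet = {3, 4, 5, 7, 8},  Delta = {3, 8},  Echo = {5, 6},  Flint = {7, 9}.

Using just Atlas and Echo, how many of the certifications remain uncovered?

Union of Atlas, Echo = {5, 6, 7}.
Not covered: 3, 4, 8, 9 — 4 certifications.

4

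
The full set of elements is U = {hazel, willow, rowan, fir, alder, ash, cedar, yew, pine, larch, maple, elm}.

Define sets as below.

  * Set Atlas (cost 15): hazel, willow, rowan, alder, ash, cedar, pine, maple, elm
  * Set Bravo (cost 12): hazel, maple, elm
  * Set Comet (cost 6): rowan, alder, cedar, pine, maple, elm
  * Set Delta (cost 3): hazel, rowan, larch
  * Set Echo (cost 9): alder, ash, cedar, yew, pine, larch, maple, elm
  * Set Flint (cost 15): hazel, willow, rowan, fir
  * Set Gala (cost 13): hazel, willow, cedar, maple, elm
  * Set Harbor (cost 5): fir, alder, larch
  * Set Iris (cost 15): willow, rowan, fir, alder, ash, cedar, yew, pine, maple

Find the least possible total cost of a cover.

24

Comet, Delta, Iris together cover every element (Comet ∪ Delta ∪ Iris = {hazel, willow, rowan, fir, alder, ash, cedar, yew, pine, larch, maple, elm}); total cost 6 + 3 + 15 = 24.
No covering selection has total cost below 24.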